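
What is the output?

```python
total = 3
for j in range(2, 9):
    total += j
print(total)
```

38

j=2: total = 3+2 = 5
j=3: total = 5+3 = 8
j=4: total = 8+4 = 12
j=5: total = 12+5 = 17
j=6: total = 17+6 = 23
j=7: total = 23+7 = 30
j=8: total = 30+8 = 38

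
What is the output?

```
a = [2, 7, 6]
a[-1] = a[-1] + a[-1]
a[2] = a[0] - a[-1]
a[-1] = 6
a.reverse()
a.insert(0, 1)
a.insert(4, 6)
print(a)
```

a[-1] = a[-1]+a[-1] = 6+6 = 12 → [2, 7, 12]
a[2] = a[0]-a[-1] = 2-12 = -10 → [2, 7, -10]
a[-1] = 6 → [2, 7, 6]
reverse → [6, 7, 2]
insert 1 at 0 → [1, 6, 7, 2]
insert 6 at 4 → [1, 6, 7, 2, 6]

[1, 6, 7, 2, 6]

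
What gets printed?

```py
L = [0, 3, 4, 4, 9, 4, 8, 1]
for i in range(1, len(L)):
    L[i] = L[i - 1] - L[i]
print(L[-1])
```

i=1: L[1] = 0-3 = -3 → [0, -3, 4, 4, 9, 4, 8, 1]
i=2: L[2] = (-3)-4 = -7 → [0, -3, -7, 4, 9, 4, 8, 1]
i=3: L[3] = (-7)-4 = -11 → [0, -3, -7, -11, 9, 4, 8, 1]
i=4: L[4] = (-11)-9 = -20 → [0, -3, -7, -11, -20, 4, 8, 1]
i=5: L[5] = (-20)-4 = -24 → [0, -3, -7, -11, -20, -24, 8, 1]
i=6: L[6] = (-24)-8 = -32 → [0, -3, -7, -11, -20, -24, -32, 1]
i=7: L[7] = (-32)-1 = -33 → [0, -3, -7, -11, -20, -24, -32, -33]

-33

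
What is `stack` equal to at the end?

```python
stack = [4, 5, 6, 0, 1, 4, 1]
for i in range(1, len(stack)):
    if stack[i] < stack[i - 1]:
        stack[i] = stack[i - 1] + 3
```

i=1: 5>=4, unchanged → [4, 5, 6, 0, 1, 4, 1]
i=2: 6>=5, unchanged → [4, 5, 6, 0, 1, 4, 1]
i=3: 0<6, stack[3] = 6+3 = 9 → [4, 5, 6, 9, 1, 4, 1]
i=4: 1<9, stack[4] = 9+3 = 12 → [4, 5, 6, 9, 12, 4, 1]
i=5: 4<12, stack[5] = 12+3 = 15 → [4, 5, 6, 9, 12, 15, 1]
i=6: 1<15, stack[6] = 15+3 = 18 → [4, 5, 6, 9, 12, 15, 18]

[4, 5, 6, 9, 12, 15, 18]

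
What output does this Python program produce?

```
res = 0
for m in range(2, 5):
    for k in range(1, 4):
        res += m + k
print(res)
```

45

m=2,k=1: res = 0+3 = 3
m=2,k=2: res = 3+4 = 7
m=2,k=3: res = 7+5 = 12
m=3,k=1: res = 12+4 = 16
m=3,k=2: res = 16+5 = 21
m=3,k=3: res = 21+6 = 27
m=4,k=1: res = 27+5 = 32
m=4,k=2: res = 32+6 = 38
m=4,k=3: res = 38+7 = 45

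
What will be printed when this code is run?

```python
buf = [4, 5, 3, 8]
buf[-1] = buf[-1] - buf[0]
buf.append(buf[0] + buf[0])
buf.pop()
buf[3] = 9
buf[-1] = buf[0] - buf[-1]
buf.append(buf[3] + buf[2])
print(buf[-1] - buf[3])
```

3

buf[-1] = buf[-1]-buf[0] = 8-4 = 4 → [4, 5, 3, 4]
append buf[0]+buf[0] = 4+4 = 8 → [4, 5, 3, 4, 8]
pop() removes 8 → [4, 5, 3, 4]
buf[3] = 9 → [4, 5, 3, 9]
buf[-1] = buf[0]-buf[-1] = 4-9 = -5 → [4, 5, 3, -5]
append buf[3]+buf[2] = (-5)+3 = -2 → [4, 5, 3, -5, -2]
buf[-1]-buf[3] = (-2)-(-5) = 3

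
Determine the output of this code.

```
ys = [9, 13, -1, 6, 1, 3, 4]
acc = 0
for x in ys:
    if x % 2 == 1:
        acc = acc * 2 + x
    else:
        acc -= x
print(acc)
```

x=9: odd, acc = 0*2+9 = 9
x=13: odd, acc = 9*2+13 = 31
x=-1: odd, acc = 31*2+(-1) = 61
x=6: not odd, acc = 61-6 = 55
x=1: odd, acc = 55*2+1 = 111
x=3: odd, acc = 111*2+3 = 225
x=4: not odd, acc = 225-4 = 221

221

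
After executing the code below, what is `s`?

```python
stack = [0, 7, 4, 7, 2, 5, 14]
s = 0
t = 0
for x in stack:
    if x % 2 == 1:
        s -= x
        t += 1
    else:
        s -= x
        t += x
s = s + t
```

-16

x=0: not odd, s = 0-0 = 0; t=0
x=7: odd, s = 0-7 = -7; t=1
x=4: not odd, s = (-7)-4 = -11; t=5
x=7: odd, s = (-11)-7 = -18; t=6
x=2: not odd, s = (-18)-2 = -20; t=8
x=5: odd, s = (-20)-5 = -25; t=9
x=14: not odd, s = (-25)-14 = -39; t=23
s+t = (-39)+23 = -16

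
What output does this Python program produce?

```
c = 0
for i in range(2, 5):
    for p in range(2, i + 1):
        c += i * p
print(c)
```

i=2,p=2: c = 0+4 = 4
i=3,p=2: c = 4+6 = 10
i=3,p=3: c = 10+9 = 19
i=4,p=2: c = 19+8 = 27
i=4,p=3: c = 27+12 = 39
i=4,p=4: c = 39+16 = 55

55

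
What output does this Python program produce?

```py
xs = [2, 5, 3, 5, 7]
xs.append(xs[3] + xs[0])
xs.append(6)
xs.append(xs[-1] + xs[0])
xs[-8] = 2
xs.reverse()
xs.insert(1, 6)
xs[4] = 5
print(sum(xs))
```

append xs[3]+xs[0] = 5+2 = 7 → [2, 5, 3, 5, 7, 7]
append 6 → [2, 5, 3, 5, 7, 7, 6]
append xs[-1]+xs[0] = 6+2 = 8 → [2, 5, 3, 5, 7, 7, 6, 8]
xs[-8] = 2 → [2, 5, 3, 5, 7, 7, 6, 8]
reverse → [8, 6, 7, 7, 5, 3, 5, 2]
insert 6 at 1 → [8, 6, 6, 7, 7, 5, 3, 5, 2]
xs[4] = 5 → [8, 6, 6, 7, 5, 5, 3, 5, 2]
sum = 47

47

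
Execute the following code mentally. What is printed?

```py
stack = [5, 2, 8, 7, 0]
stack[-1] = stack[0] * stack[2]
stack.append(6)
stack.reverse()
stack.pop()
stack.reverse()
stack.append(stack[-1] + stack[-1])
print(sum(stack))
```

75

stack[-1] = stack[0]*stack[2] = 5*8 = 40 → [5, 2, 8, 7, 40]
append 6 → [5, 2, 8, 7, 40, 6]
reverse → [6, 40, 7, 8, 2, 5]
pop() removes 5 → [6, 40, 7, 8, 2]
reverse → [2, 8, 7, 40, 6]
append stack[-1]+stack[-1] = 6+6 = 12 → [2, 8, 7, 40, 6, 12]
sum = 75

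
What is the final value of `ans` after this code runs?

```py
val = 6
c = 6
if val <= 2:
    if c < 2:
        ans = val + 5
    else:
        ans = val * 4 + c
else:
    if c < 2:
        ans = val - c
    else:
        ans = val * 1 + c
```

12

val=6, c=6
val <= 2 is False; c < 2 is False
→ ans = val * 1 + c = 12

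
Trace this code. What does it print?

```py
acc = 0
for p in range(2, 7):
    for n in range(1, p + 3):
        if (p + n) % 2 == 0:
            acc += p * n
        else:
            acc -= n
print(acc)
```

240

p=2,n=1: odd sum, acc = 0-1 = -1
p=2,n=2: even sum, acc = (-1)+4 = 3
p=2,n=3: odd sum, acc = 3-3 = 0
p=2,n=4: even sum, acc = 0+8 = 8
p=3,n=1: even sum, acc = 8+3 = 11
p=3,n=2: odd sum, acc = 11-2 = 9
p=3,n=3: even sum, acc = 9+9 = 18
p=3,n=4: odd sum, acc = 18-4 = 14
p=3,n=5: even sum, acc = 14+15 = 29
p=4,n=1: odd sum, acc = 29-1 = 28
p=4,n=2: even sum, acc = 28+8 = 36
p=4,n=3: odd sum, acc = 36-3 = 33
p=4,n=4: even sum, acc = 33+16 = 49
p=4,n=5: odd sum, acc = 49-5 = 44
p=4,n=6: even sum, acc = 44+24 = 68
p=5,n=1: even sum, acc = 68+5 = 73
p=5,n=2: odd sum, acc = 73-2 = 71
p=5,n=3: even sum, acc = 71+15 = 86
p=5,n=4: odd sum, acc = 86-4 = 82
p=5,n=5: even sum, acc = 82+25 = 107
p=5,n=6: odd sum, acc = 107-6 = 101
p=5,n=7: even sum, acc = 101+35 = 136
p=6,n=1: odd sum, acc = 136-1 = 135
p=6,n=2: even sum, acc = 135+12 = 147
p=6,n=3: odd sum, acc = 147-3 = 144
p=6,n=4: even sum, acc = 144+24 = 168
p=6,n=5: odd sum, acc = 168-5 = 163
p=6,n=6: even sum, acc = 163+36 = 199
p=6,n=7: odd sum, acc = 199-7 = 192
p=6,n=8: even sum, acc = 192+48 = 240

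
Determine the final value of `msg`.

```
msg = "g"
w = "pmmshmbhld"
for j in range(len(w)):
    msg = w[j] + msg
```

'dlhbmhsmmpg'

j=0: prepend 'p' → 'pg'
j=1: prepend 'm' → 'mpg'
j=2: prepend 'm' → 'mmpg'
j=3: prepend 's' → 'smmpg'
j=4: prepend 'h' → 'hsmmpg'
j=5: prepend 'm' → 'mhsmmpg'
j=6: prepend 'b' → 'bmhsmmpg'
j=7: prepend 'h' → 'hbmhsmmpg'
j=8: prepend 'l' → 'lhbmhsmmpg'
j=9: prepend 'd' → 'dlhbmhsmmpg'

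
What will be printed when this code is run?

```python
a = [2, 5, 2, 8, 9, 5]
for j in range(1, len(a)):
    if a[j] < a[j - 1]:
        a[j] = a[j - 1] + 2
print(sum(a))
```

42

j=1: 5>=2, unchanged → [2, 5, 2, 8, 9, 5]
j=2: 2<5, a[2] = 5+2 = 7 → [2, 5, 7, 8, 9, 5]
j=3: 8>=7, unchanged → [2, 5, 7, 8, 9, 5]
j=4: 9>=8, unchanged → [2, 5, 7, 8, 9, 5]
j=5: 5<9, a[5] = 9+2 = 11 → [2, 5, 7, 8, 9, 11]
sum = 42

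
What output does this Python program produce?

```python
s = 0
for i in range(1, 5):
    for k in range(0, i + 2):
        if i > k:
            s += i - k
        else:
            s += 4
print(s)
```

52

i=1,k=0: 1>0, s = 0+1 = 1
i=1,k=1: not 1>1, s = 1+4 = 5
i=1,k=2: not 1>2, s = 5+4 = 9
i=2,k=0: 2>0, s = 9+2 = 11
i=2,k=1: 2>1, s = 11+1 = 12
i=2,k=2: not 2>2, s = 12+4 = 16
i=2,k=3: not 2>3, s = 16+4 = 20
i=3,k=0: 3>0, s = 20+3 = 23
i=3,k=1: 3>1, s = 23+2 = 25
i=3,k=2: 3>2, s = 25+1 = 26
i=3,k=3: not 3>3, s = 26+4 = 30
i=3,k=4: not 3>4, s = 30+4 = 34
i=4,k=0: 4>0, s = 34+4 = 38
i=4,k=1: 4>1, s = 38+3 = 41
i=4,k=2: 4>2, s = 41+2 = 43
i=4,k=3: 4>3, s = 43+1 = 44
i=4,k=4: not 4>4, s = 44+4 = 48
i=4,k=5: not 4>5, s = 48+4 = 52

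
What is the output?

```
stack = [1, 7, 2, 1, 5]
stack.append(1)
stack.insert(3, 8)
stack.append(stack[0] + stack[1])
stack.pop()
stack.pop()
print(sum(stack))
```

append 1 → [1, 7, 2, 1, 5, 1]
insert 8 at 3 → [1, 7, 2, 8, 1, 5, 1]
append stack[0]+stack[1] = 1+7 = 8 → [1, 7, 2, 8, 1, 5, 1, 8]
pop() removes 8 → [1, 7, 2, 8, 1, 5, 1]
pop() removes 1 → [1, 7, 2, 8, 1, 5]
sum = 24

24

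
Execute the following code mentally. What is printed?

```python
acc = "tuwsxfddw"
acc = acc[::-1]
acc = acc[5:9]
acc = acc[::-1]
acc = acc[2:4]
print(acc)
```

reverse → 'wddfxswut'
slice [5:9] → 'swut'
reverse → 'tuws'
slice [2:4] → 'ws'

ws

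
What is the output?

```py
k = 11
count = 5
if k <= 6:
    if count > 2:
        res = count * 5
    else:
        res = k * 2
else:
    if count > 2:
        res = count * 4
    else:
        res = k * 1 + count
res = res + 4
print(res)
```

k=11, count=5
k <= 6 is False; count > 2 is True
→ res = count * 4 = 20
res = 20+4 = 24

24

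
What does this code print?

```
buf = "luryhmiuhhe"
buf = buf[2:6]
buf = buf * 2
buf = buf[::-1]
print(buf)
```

slice [2:6] → 'ryhm'
repeat ×2 → 'ryhmryhm'
reverse → 'mhyrmhyr'

mhyrmhyr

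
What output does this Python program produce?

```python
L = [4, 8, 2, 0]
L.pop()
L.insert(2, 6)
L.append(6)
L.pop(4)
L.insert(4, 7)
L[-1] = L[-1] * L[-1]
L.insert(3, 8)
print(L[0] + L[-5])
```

pop() removes 0 → [4, 8, 2]
insert 6 at 2 → [4, 8, 6, 2]
append 6 → [4, 8, 6, 2, 6]
pop(4) removes 6 → [4, 8, 6, 2]
insert 7 at 4 → [4, 8, 6, 2, 7]
L[-1] = L[-1]*L[-1] = 7*7 = 49 → [4, 8, 6, 2, 49]
insert 8 at 3 → [4, 8, 6, 8, 2, 49]
L[0]+L[-5] = 4+8 = 12

12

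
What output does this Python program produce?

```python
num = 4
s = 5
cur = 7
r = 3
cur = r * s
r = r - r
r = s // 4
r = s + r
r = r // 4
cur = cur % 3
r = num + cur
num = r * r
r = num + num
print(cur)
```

0

cur = 3*5 = 15
r = 3-3 = 0
r = 5//4 = 1
r = 5+1 = 6
r = 6//4 = 1
cur = 15%3 = 0
r = 4+0 = 4
num = 4*4 = 16
r = 16+16 = 32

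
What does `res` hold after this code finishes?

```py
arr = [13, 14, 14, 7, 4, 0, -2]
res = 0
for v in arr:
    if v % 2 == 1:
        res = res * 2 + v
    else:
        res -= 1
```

v=13: odd, res = 0*2+13 = 13
v=14: not odd, res = 13-1 = 12
v=14: not odd, res = 12-1 = 11
v=7: odd, res = 11*2+7 = 29
v=4: not odd, res = 29-1 = 28
v=0: not odd, res = 28-1 = 27
v=-2: not odd, res = 27-1 = 26

26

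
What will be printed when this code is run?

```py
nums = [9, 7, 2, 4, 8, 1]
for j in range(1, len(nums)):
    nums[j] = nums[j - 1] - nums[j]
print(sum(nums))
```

j=1: nums[1] = 9-7 = 2 → [9, 2, 2, 4, 8, 1]
j=2: nums[2] = 2-2 = 0 → [9, 2, 0, 4, 8, 1]
j=3: nums[3] = 0-4 = -4 → [9, 2, 0, -4, 8, 1]
j=4: nums[4] = (-4)-8 = -12 → [9, 2, 0, -4, -12, 1]
j=5: nums[5] = (-12)-1 = -13 → [9, 2, 0, -4, -12, -13]
sum = -18

-18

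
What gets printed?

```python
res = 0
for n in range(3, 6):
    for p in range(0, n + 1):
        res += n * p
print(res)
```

n=3,p=0: res = 0+0 = 0
n=3,p=1: res = 0+3 = 3
n=3,p=2: res = 3+6 = 9
n=3,p=3: res = 9+9 = 18
n=4,p=0: res = 18+0 = 18
n=4,p=1: res = 18+4 = 22
n=4,p=2: res = 22+8 = 30
n=4,p=3: res = 30+12 = 42
n=4,p=4: res = 42+16 = 58
n=5,p=0: res = 58+0 = 58
n=5,p=1: res = 58+5 = 63
n=5,p=2: res = 63+10 = 73
n=5,p=3: res = 73+15 = 88
n=5,p=4: res = 88+20 = 108
n=5,p=5: res = 108+25 = 133

133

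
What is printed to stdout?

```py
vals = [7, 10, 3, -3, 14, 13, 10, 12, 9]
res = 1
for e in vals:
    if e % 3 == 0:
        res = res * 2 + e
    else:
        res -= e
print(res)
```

e=7: not %3==0, res = 1-7 = -6
e=10: not %3==0, res = (-6)-10 = -16
e=3: %3==0, res = (-16)*2+3 = -29
e=-3: %3==0, res = (-29)*2+(-3) = -61
e=14: not %3==0, res = (-61)-14 = -75
e=13: not %3==0, res = (-75)-13 = -88
e=10: not %3==0, res = (-88)-10 = -98
e=12: %3==0, res = (-98)*2+12 = -184
e=9: %3==0, res = (-184)*2+9 = -359

-359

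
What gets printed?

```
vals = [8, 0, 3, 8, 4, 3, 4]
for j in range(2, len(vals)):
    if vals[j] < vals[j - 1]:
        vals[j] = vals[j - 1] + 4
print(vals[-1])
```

20

j=2: 3>=0, unchanged → [8, 0, 3, 8, 4, 3, 4]
j=3: 8>=3, unchanged → [8, 0, 3, 8, 4, 3, 4]
j=4: 4<8, vals[4] = 8+4 = 12 → [8, 0, 3, 8, 12, 3, 4]
j=5: 3<12, vals[5] = 12+4 = 16 → [8, 0, 3, 8, 12, 16, 4]
j=6: 4<16, vals[6] = 16+4 = 20 → [8, 0, 3, 8, 12, 16, 20]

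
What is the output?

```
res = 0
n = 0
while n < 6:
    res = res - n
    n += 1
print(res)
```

n=0: res = 0-0 = 0
n=1: res = 0-1 = -1
n=2: res = (-1)-2 = -3
n=3: res = (-3)-3 = -6
n=4: res = (-6)-4 = -10
n=5: res = (-10)-5 = -15

-15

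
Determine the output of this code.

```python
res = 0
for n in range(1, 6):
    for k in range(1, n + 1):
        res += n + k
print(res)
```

90

n=1,k=1: res = 0+2 = 2
n=2,k=1: res = 2+3 = 5
n=2,k=2: res = 5+4 = 9
n=3,k=1: res = 9+4 = 13
n=3,k=2: res = 13+5 = 18
n=3,k=3: res = 18+6 = 24
n=4,k=1: res = 24+5 = 29
n=4,k=2: res = 29+6 = 35
n=4,k=3: res = 35+7 = 42
n=4,k=4: res = 42+8 = 50
n=5,k=1: res = 50+6 = 56
n=5,k=2: res = 56+7 = 63
n=5,k=3: res = 63+8 = 71
n=5,k=4: res = 71+9 = 80
n=5,k=5: res = 80+10 = 90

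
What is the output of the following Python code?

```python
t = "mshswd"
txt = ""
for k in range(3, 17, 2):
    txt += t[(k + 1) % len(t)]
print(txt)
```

k=3: add t[4]='w' → 'w'
k=5: add t[0]='m' → 'wm'
k=7: add t[2]='h' → 'wmh'
k=9: add t[4]='w' → 'wmhw'
k=11: add t[0]='m' → 'wmhwm'
k=13: add t[2]='h' → 'wmhwmh'
k=15: add t[4]='w' → 'wmhwmhw'

wmhwmhw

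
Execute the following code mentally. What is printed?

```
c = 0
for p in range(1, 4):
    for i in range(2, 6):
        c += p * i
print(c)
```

84

p=1,i=2: c = 0+2 = 2
p=1,i=3: c = 2+3 = 5
p=1,i=4: c = 5+4 = 9
p=1,i=5: c = 9+5 = 14
p=2,i=2: c = 14+4 = 18
p=2,i=3: c = 18+6 = 24
p=2,i=4: c = 24+8 = 32
p=2,i=5: c = 32+10 = 42
p=3,i=2: c = 42+6 = 48
p=3,i=3: c = 48+9 = 57
p=3,i=4: c = 57+12 = 69
p=3,i=5: c = 69+15 = 84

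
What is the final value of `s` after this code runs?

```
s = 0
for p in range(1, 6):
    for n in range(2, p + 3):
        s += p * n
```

p=1,n=2: s = 0+2 = 2
p=1,n=3: s = 2+3 = 5
p=2,n=2: s = 5+4 = 9
p=2,n=3: s = 9+6 = 15
p=2,n=4: s = 15+8 = 23
p=3,n=2: s = 23+6 = 29
p=3,n=3: s = 29+9 = 38
p=3,n=4: s = 38+12 = 50
p=3,n=5: s = 50+15 = 65
p=4,n=2: s = 65+8 = 73
p=4,n=3: s = 73+12 = 85
p=4,n=4: s = 85+16 = 101
p=4,n=5: s = 101+20 = 121
p=4,n=6: s = 121+24 = 145
p=5,n=2: s = 145+10 = 155
p=5,n=3: s = 155+15 = 170
p=5,n=4: s = 170+20 = 190
p=5,n=5: s = 190+25 = 215
p=5,n=6: s = 215+30 = 245
p=5,n=7: s = 245+35 = 280

280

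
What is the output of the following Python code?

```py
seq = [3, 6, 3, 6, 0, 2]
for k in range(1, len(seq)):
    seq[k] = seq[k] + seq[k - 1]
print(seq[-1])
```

k=1: seq[1] = 6+3 = 9 → [3, 9, 3, 6, 0, 2]
k=2: seq[2] = 3+9 = 12 → [3, 9, 12, 6, 0, 2]
k=3: seq[3] = 6+12 = 18 → [3, 9, 12, 18, 0, 2]
k=4: seq[4] = 0+18 = 18 → [3, 9, 12, 18, 18, 2]
k=5: seq[5] = 2+18 = 20 → [3, 9, 12, 18, 18, 20]

20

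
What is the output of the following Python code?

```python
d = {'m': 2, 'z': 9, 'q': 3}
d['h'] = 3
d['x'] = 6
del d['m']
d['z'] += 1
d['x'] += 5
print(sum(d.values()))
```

d['h'] = 3 → {'m': 2, 'z': 9, 'q': 3, 'h': 3}
d['x'] = 6 → {'m': 2, 'z': 9, 'q': 3, 'h': 3, 'x': 6}
del 'm' → {'z': 9, 'q': 3, 'h': 3, 'x': 6}
d['z'] = 9+1 = 10 → {'z': 10, 'q': 3, 'h': 3, 'x': 6}
d['x'] = 6+5 = 11 → {'z': 10, 'q': 3, 'h': 3, 'x': 11}
sum of values = 27

27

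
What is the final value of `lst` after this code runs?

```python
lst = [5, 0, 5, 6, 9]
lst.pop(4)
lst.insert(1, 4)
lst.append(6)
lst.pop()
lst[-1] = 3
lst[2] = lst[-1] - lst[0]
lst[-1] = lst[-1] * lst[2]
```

pop(4) removes 9 → [5, 0, 5, 6]
insert 4 at 1 → [5, 4, 0, 5, 6]
append 6 → [5, 4, 0, 5, 6, 6]
pop() removes 6 → [5, 4, 0, 5, 6]
lst[-1] = 3 → [5, 4, 0, 5, 3]
lst[2] = lst[-1]-lst[0] = 3-5 = -2 → [5, 4, -2, 5, 3]
lst[-1] = lst[-1]*lst[2] = 3*(-2) = -6 → [5, 4, -2, 5, -6]

[5, 4, -2, 5, -6]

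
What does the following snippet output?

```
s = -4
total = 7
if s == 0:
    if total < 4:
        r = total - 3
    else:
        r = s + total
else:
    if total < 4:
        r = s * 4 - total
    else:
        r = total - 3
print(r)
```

s=-4, total=7
s == 0 is False; total < 4 is False
→ r = total - 3 = 4

4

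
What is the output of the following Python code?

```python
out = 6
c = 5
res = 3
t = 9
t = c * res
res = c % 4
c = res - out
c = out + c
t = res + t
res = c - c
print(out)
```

t = 5*3 = 15
res = 5%4 = 1
c = 1-6 = -5
c = 6+(-5) = 1
t = 1+15 = 16
res = 1-1 = 0

6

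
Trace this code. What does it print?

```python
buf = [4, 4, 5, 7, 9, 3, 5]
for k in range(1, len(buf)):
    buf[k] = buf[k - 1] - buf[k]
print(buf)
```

[4, 0, -5, -12, -21, -24, -29]

k=1: buf[1] = 4-4 = 0 → [4, 0, 5, 7, 9, 3, 5]
k=2: buf[2] = 0-5 = -5 → [4, 0, -5, 7, 9, 3, 5]
k=3: buf[3] = (-5)-7 = -12 → [4, 0, -5, -12, 9, 3, 5]
k=4: buf[4] = (-12)-9 = -21 → [4, 0, -5, -12, -21, 3, 5]
k=5: buf[5] = (-21)-3 = -24 → [4, 0, -5, -12, -21, -24, 5]
k=6: buf[6] = (-24)-5 = -29 → [4, 0, -5, -12, -21, -24, -29]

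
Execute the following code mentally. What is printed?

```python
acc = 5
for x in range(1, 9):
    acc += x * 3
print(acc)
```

113

x=1: acc = 5+1*3 = 8
x=2: acc = 8+2*3 = 14
x=3: acc = 14+3*3 = 23
x=4: acc = 23+4*3 = 35
x=5: acc = 35+5*3 = 50
x=6: acc = 50+6*3 = 68
x=7: acc = 68+7*3 = 89
x=8: acc = 89+8*3 = 113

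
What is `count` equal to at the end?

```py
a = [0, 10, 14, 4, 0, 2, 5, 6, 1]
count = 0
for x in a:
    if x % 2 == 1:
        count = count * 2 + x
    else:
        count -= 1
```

x=0: not odd, count = 0-1 = -1
x=10: not odd, count = (-1)-1 = -2
x=14: not odd, count = (-2)-1 = -3
x=4: not odd, count = (-3)-1 = -4
x=0: not odd, count = (-4)-1 = -5
x=2: not odd, count = (-5)-1 = -6
x=5: odd, count = (-6)*2+5 = -7
x=6: not odd, count = (-7)-1 = -8
x=1: odd, count = (-8)*2+1 = -15

-15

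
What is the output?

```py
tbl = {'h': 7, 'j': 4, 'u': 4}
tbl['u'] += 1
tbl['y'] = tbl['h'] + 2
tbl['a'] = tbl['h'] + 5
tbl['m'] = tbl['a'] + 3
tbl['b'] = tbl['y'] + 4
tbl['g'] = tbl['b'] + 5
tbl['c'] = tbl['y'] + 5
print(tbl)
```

tbl['u'] = 4+1 = 5 → {'h': 7, 'j': 4, 'u': 5}
tbl['y'] = tbl['h']+2 = 9 → {'h': 7, 'j': 4, 'u': 5, 'y': 9}
tbl['a'] = tbl['h']+5 = 12 → {'h': 7, 'j': 4, 'u': 5, 'y': 9, 'a': 12}
tbl['m'] = tbl['a']+3 = 15 → {'h': 7, 'j': 4, 'u': 5, 'y': 9, 'a': 12, 'm': 15}
tbl['b'] = tbl['y']+4 = 13 → {'h': 7, 'j': 4, 'u': 5, 'y': 9, 'a': 12, 'm': 15, 'b': 13}
tbl['g'] = tbl['b']+5 = 18 → {'h': 7, 'j': 4, 'u': 5, 'y': 9, 'a': 12, 'm': 15, 'b': 13, 'g': 18}
tbl['c'] = tbl['y']+5 = 14 → {'h': 7, 'j': 4, 'u': 5, 'y': 9, 'a': 12, 'm': 15, 'b': 13, 'g': 18, 'c': 14}

{'h': 7, 'j': 4, 'u': 5, 'y': 9, 'a': 12, 'm': 15, 'b': 13, 'g': 18, 'c': 14}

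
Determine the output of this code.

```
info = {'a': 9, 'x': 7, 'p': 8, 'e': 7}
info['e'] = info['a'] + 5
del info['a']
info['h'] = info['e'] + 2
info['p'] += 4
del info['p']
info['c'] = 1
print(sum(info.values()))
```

info['e'] = info['a']+5 = 14 → {'a': 9, 'x': 7, 'p': 8, 'e': 14}
del 'a' → {'x': 7, 'p': 8, 'e': 14}
info['h'] = info['e']+2 = 16 → {'x': 7, 'p': 8, 'e': 14, 'h': 16}
info['p'] = 8+4 = 12 → {'x': 7, 'p': 12, 'e': 14, 'h': 16}
del 'p' → {'x': 7, 'e': 14, 'h': 16}
info['c'] = 1 → {'x': 7, 'e': 14, 'h': 16, 'c': 1}
sum of values = 38

38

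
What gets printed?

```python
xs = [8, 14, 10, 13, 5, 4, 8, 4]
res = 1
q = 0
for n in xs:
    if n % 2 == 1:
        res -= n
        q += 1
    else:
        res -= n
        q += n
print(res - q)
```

n=8: not odd, res = 1-8 = -7; q=8
n=14: not odd, res = (-7)-14 = -21; q=22
n=10: not odd, res = (-21)-10 = -31; q=32
n=13: odd, res = (-31)-13 = -44; q=33
n=5: odd, res = (-44)-5 = -49; q=34
n=4: not odd, res = (-49)-4 = -53; q=38
n=8: not odd, res = (-53)-8 = -61; q=46
n=4: not odd, res = (-61)-4 = -65; q=50
res-q = (-65)-50 = -115

-115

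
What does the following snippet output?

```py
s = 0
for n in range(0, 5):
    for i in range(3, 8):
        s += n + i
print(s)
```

n=0,i=3: s = 0+3 = 3
n=0,i=4: s = 3+4 = 7
n=0,i=5: s = 7+5 = 12
n=0,i=6: s = 12+6 = 18
n=0,i=7: s = 18+7 = 25
n=1,i=3: s = 25+4 = 29
n=1,i=4: s = 29+5 = 34
n=1,i=5: s = 34+6 = 40
n=1,i=6: s = 40+7 = 47
n=1,i=7: s = 47+8 = 55
n=2,i=3: s = 55+5 = 60
n=2,i=4: s = 60+6 = 66
n=2,i=5: s = 66+7 = 73
n=2,i=6: s = 73+8 = 81
n=2,i=7: s = 81+9 = 90
n=3,i=3: s = 90+6 = 96
n=3,i=4: s = 96+7 = 103
n=3,i=5: s = 103+8 = 111
n=3,i=6: s = 111+9 = 120
n=3,i=7: s = 120+10 = 130
n=4,i=3: s = 130+7 = 137
n=4,i=4: s = 137+8 = 145
n=4,i=5: s = 145+9 = 154
n=4,i=6: s = 154+10 = 164
n=4,i=7: s = 164+11 = 175

175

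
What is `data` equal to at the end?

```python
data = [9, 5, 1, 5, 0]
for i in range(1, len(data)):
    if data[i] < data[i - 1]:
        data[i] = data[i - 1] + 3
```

i=1: 5<9, data[1] = 9+3 = 12 → [9, 12, 1, 5, 0]
i=2: 1<12, data[2] = 12+3 = 15 → [9, 12, 15, 5, 0]
i=3: 5<15, data[3] = 15+3 = 18 → [9, 12, 15, 18, 0]
i=4: 0<18, data[4] = 18+3 = 21 → [9, 12, 15, 18, 21]

[9, 12, 15, 18, 21]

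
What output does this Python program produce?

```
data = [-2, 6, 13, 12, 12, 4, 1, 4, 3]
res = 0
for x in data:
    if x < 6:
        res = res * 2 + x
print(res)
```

x=-2: <6, res = 0*2+(-2) = -2
x=6: not <6
x=13: not <6
x=12: not <6
x=12: not <6
x=4: <6, res = (-2)*2+4 = 0
x=1: <6, res = 0*2+1 = 1
x=4: <6, res = 1*2+4 = 6
x=3: <6, res = 6*2+3 = 15

15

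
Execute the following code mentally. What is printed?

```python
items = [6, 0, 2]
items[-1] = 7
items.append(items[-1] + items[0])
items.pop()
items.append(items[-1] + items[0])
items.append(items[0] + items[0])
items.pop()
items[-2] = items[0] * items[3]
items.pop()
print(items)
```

[6, 0, 78]

items[-1] = 7 → [6, 0, 7]
append items[-1]+items[0] = 7+6 = 13 → [6, 0, 7, 13]
pop() removes 13 → [6, 0, 7]
append items[-1]+items[0] = 7+6 = 13 → [6, 0, 7, 13]
append items[0]+items[0] = 6+6 = 12 → [6, 0, 7, 13, 12]
pop() removes 12 → [6, 0, 7, 13]
items[-2] = items[0]*items[3] = 6*13 = 78 → [6, 0, 78, 13]
pop() removes 13 → [6, 0, 78]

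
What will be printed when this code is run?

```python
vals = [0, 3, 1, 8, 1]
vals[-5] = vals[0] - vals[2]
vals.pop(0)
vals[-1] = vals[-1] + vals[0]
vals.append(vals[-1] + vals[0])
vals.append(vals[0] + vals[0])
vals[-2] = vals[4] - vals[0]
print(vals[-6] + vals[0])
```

vals[-5] = vals[0]-vals[2] = 0-1 = -1 → [-1, 3, 1, 8, 1]
pop(0) removes -1 → [3, 1, 8, 1]
vals[-1] = vals[-1]+vals[0] = 1+3 = 4 → [3, 1, 8, 4]
append vals[-1]+vals[0] = 4+3 = 7 → [3, 1, 8, 4, 7]
append vals[0]+vals[0] = 3+3 = 6 → [3, 1, 8, 4, 7, 6]
vals[-2] = vals[4]-vals[0] = 7-3 = 4 → [3, 1, 8, 4, 4, 6]
vals[-6]+vals[0] = 3+3 = 6

6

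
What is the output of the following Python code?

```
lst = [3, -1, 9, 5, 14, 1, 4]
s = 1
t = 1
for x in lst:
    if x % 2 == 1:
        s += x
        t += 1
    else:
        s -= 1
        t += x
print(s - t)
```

x=3: odd, s = 1+3 = 4; t=2
x=-1: odd, s = 4+(-1) = 3; t=3
x=9: odd, s = 3+9 = 12; t=4
x=5: odd, s = 12+5 = 17; t=5
x=14: not odd, s = 17-1 = 16; t=19
x=1: odd, s = 16+1 = 17; t=20
x=4: not odd, s = 17-1 = 16; t=24
s-t = 16-24 = -8

-8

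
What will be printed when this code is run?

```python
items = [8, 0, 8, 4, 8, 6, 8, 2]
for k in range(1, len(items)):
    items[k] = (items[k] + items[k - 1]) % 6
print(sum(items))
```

26

k=1: items[1] = (0+8)%6 = 2 → [8, 2, 8, 4, 8, 6, 8, 2]
k=2: items[2] = (8+2)%6 = 4 → [8, 2, 4, 4, 8, 6, 8, 2]
k=3: items[3] = (4+4)%6 = 2 → [8, 2, 4, 2, 8, 6, 8, 2]
k=4: items[4] = (8+2)%6 = 4 → [8, 2, 4, 2, 4, 6, 8, 2]
k=5: items[5] = (6+4)%6 = 4 → [8, 2, 4, 2, 4, 4, 8, 2]
k=6: items[6] = (8+4)%6 = 0 → [8, 2, 4, 2, 4, 4, 0, 2]
k=7: items[7] = (2+0)%6 = 2 → [8, 2, 4, 2, 4, 4, 0, 2]
sum = 26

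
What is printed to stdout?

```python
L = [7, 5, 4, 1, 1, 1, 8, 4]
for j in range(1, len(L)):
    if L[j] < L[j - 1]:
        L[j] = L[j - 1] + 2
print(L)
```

[7, 9, 11, 13, 15, 17, 19, 21]

j=1: 5<7, L[1] = 7+2 = 9 → [7, 9, 4, 1, 1, 1, 8, 4]
j=2: 4<9, L[2] = 9+2 = 11 → [7, 9, 11, 1, 1, 1, 8, 4]
j=3: 1<11, L[3] = 11+2 = 13 → [7, 9, 11, 13, 1, 1, 8, 4]
j=4: 1<13, L[4] = 13+2 = 15 → [7, 9, 11, 13, 15, 1, 8, 4]
j=5: 1<15, L[5] = 15+2 = 17 → [7, 9, 11, 13, 15, 17, 8, 4]
j=6: 8<17, L[6] = 17+2 = 19 → [7, 9, 11, 13, 15, 17, 19, 4]
j=7: 4<19, L[7] = 19+2 = 21 → [7, 9, 11, 13, 15, 17, 19, 21]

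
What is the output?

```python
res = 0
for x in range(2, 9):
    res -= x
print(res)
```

-35

x=2: res = 0-2 = -2
x=3: res = (-2)-3 = -5
x=4: res = (-5)-4 = -9
x=5: res = (-9)-5 = -14
x=6: res = (-14)-6 = -20
x=7: res = (-20)-7 = -27
x=8: res = (-27)-8 = -35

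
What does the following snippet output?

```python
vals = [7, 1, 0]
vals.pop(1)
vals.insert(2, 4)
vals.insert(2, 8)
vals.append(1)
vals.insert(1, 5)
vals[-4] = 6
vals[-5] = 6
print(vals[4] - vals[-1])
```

pop(1) removes 1 → [7, 0]
insert 4 at 2 → [7, 0, 4]
insert 8 at 2 → [7, 0, 8, 4]
append 1 → [7, 0, 8, 4, 1]
insert 5 at 1 → [7, 5, 0, 8, 4, 1]
vals[-4] = 6 → [7, 5, 6, 8, 4, 1]
vals[-5] = 6 → [7, 6, 6, 8, 4, 1]
vals[4]-vals[-1] = 4-1 = 3

3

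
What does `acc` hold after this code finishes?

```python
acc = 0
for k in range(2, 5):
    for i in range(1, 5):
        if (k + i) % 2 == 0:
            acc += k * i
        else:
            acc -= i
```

k=2,i=1: odd sum, acc = 0-1 = -1
k=2,i=2: even sum, acc = (-1)+4 = 3
k=2,i=3: odd sum, acc = 3-3 = 0
k=2,i=4: even sum, acc = 0+8 = 8
k=3,i=1: even sum, acc = 8+3 = 11
k=3,i=2: odd sum, acc = 11-2 = 9
k=3,i=3: even sum, acc = 9+9 = 18
k=3,i=4: odd sum, acc = 18-4 = 14
k=4,i=1: odd sum, acc = 14-1 = 13
k=4,i=2: even sum, acc = 13+8 = 21
k=4,i=3: odd sum, acc = 21-3 = 18
k=4,i=4: even sum, acc = 18+16 = 34

34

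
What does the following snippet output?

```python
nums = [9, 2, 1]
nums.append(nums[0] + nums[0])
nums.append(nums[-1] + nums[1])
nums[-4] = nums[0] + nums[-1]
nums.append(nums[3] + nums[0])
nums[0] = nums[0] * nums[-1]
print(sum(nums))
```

append nums[0]+nums[0] = 9+9 = 18 → [9, 2, 1, 18]
append nums[-1]+nums[1] = 18+2 = 20 → [9, 2, 1, 18, 20]
nums[-4] = nums[0]+nums[-1] = 9+20 = 29 → [9, 29, 1, 18, 20]
append nums[3]+nums[0] = 18+9 = 27 → [9, 29, 1, 18, 20, 27]
nums[0] = nums[0]*nums[-1] = 9*27 = 243 → [243, 29, 1, 18, 20, 27]
sum = 338

338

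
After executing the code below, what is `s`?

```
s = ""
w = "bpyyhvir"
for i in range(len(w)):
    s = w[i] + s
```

i=0: prepend 'b' → 'b'
i=1: prepend 'p' → 'pb'
i=2: prepend 'y' → 'ypb'
i=3: prepend 'y' → 'yypb'
i=4: prepend 'h' → 'hyypb'
i=5: prepend 'v' → 'vhyypb'
i=6: prepend 'i' → 'ivhyypb'
i=7: prepend 'r' → 'rivhyypb'

'rivhyypb'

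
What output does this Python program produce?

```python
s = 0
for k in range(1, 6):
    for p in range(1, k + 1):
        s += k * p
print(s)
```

140

k=1,p=1: s = 0+1 = 1
k=2,p=1: s = 1+2 = 3
k=2,p=2: s = 3+4 = 7
k=3,p=1: s = 7+3 = 10
k=3,p=2: s = 10+6 = 16
k=3,p=3: s = 16+9 = 25
k=4,p=1: s = 25+4 = 29
k=4,p=2: s = 29+8 = 37
k=4,p=3: s = 37+12 = 49
k=4,p=4: s = 49+16 = 65
k=5,p=1: s = 65+5 = 70
k=5,p=2: s = 70+10 = 80
k=5,p=3: s = 80+15 = 95
k=5,p=4: s = 95+20 = 115
k=5,p=5: s = 115+25 = 140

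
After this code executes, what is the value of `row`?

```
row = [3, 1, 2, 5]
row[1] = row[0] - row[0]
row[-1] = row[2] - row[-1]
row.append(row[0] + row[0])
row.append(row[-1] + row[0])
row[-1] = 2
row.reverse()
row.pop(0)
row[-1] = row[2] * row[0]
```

row[1] = row[0]-row[0] = 3-3 = 0 → [3, 0, 2, 5]
row[-1] = row[2]-row[-1] = 2-5 = -3 → [3, 0, 2, -3]
append row[0]+row[0] = 3+3 = 6 → [3, 0, 2, -3, 6]
append row[-1]+row[0] = 6+3 = 9 → [3, 0, 2, -3, 6, 9]
row[-1] = 2 → [3, 0, 2, -3, 6, 2]
reverse → [2, 6, -3, 2, 0, 3]
pop(0) removes 2 → [6, -3, 2, 0, 3]
row[-1] = row[2]*row[0] = 2*6 = 12 → [6, -3, 2, 0, 12]

[6, -3, 2, 0, 12]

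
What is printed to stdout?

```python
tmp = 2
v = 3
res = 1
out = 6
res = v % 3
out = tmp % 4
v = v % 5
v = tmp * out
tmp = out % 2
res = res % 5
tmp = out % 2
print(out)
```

res = 3%3 = 0
out = 2%4 = 2
v = 3%5 = 3
v = 2*2 = 4
tmp = 2%2 = 0
res = 0%5 = 0
tmp = 2%2 = 0

2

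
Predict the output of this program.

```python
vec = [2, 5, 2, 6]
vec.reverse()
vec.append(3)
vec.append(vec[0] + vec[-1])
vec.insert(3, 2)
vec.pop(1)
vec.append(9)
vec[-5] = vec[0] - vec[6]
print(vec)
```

reverse → [6, 2, 5, 2]
append 3 → [6, 2, 5, 2, 3]
append vec[0]+vec[-1] = 6+3 = 9 → [6, 2, 5, 2, 3, 9]
insert 2 at 3 → [6, 2, 5, 2, 2, 3, 9]
pop(1) removes 2 → [6, 5, 2, 2, 3, 9]
append 9 → [6, 5, 2, 2, 3, 9, 9]
vec[-5] = vec[0]-vec[6] = 6-9 = -3 → [6, 5, -3, 2, 3, 9, 9]

[6, 5, -3, 2, 3, 9, 9]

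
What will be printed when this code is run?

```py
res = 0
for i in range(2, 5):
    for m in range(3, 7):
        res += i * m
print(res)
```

i=2,m=3: res = 0+6 = 6
i=2,m=4: res = 6+8 = 14
i=2,m=5: res = 14+10 = 24
i=2,m=6: res = 24+12 = 36
i=3,m=3: res = 36+9 = 45
i=3,m=4: res = 45+12 = 57
i=3,m=5: res = 57+15 = 72
i=3,m=6: res = 72+18 = 90
i=4,m=3: res = 90+12 = 102
i=4,m=4: res = 102+16 = 118
i=4,m=5: res = 118+20 = 138
i=4,m=6: res = 138+24 = 162

162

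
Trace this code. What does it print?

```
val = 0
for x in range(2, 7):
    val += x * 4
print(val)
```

80

x=2: val = 0+2*4 = 8
x=3: val = 8+3*4 = 20
x=4: val = 20+4*4 = 36
x=5: val = 36+5*4 = 56
x=6: val = 56+6*4 = 80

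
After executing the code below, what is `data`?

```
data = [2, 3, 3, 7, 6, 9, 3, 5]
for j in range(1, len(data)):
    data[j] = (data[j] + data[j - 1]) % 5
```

j=1: data[1] = (3+2)%5 = 0 → [2, 0, 3, 7, 6, 9, 3, 5]
j=2: data[2] = (3+0)%5 = 3 → [2, 0, 3, 7, 6, 9, 3, 5]
j=3: data[3] = (7+3)%5 = 0 → [2, 0, 3, 0, 6, 9, 3, 5]
j=4: data[4] = (6+0)%5 = 1 → [2, 0, 3, 0, 1, 9, 3, 5]
j=5: data[5] = (9+1)%5 = 0 → [2, 0, 3, 0, 1, 0, 3, 5]
j=6: data[6] = (3+0)%5 = 3 → [2, 0, 3, 0, 1, 0, 3, 5]
j=7: data[7] = (5+3)%5 = 3 → [2, 0, 3, 0, 1, 0, 3, 3]

[2, 0, 3, 0, 1, 0, 3, 3]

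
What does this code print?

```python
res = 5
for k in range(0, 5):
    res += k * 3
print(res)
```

k=0: res = 5+0*3 = 5
k=1: res = 5+1*3 = 8
k=2: res = 8+2*3 = 14
k=3: res = 14+3*3 = 23
k=4: res = 23+4*3 = 35

35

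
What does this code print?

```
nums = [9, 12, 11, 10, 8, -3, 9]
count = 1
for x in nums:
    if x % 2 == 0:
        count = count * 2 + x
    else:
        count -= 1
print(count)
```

x=9: not even, count = 1-1 = 0
x=12: even, count = 0*2+12 = 12
x=11: not even, count = 12-1 = 11
x=10: even, count = 11*2+10 = 32
x=8: even, count = 32*2+8 = 72
x=-3: not even, count = 72-1 = 71
x=9: not even, count = 71-1 = 70

70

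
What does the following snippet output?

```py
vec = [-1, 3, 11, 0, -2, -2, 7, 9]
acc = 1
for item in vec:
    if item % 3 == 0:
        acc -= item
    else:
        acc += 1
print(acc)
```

item=-1: not %3==0, acc = 1+1 = 2
item=3: %3==0, acc = 2-3 = -1
item=11: not %3==0, acc = (-1)+1 = 0
item=0: %3==0, acc = 0-0 = 0
item=-2: not %3==0, acc = 0+1 = 1
item=-2: not %3==0, acc = 1+1 = 2
item=7: not %3==0, acc = 2+1 = 3
item=9: %3==0, acc = 3-9 = -6

-6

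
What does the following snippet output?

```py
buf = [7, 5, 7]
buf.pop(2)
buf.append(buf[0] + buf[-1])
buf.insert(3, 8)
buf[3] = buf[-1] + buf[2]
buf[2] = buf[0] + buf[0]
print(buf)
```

pop(2) removes 7 → [7, 5]
append buf[0]+buf[-1] = 7+5 = 12 → [7, 5, 12]
insert 8 at 3 → [7, 5, 12, 8]
buf[3] = buf[-1]+buf[2] = 8+12 = 20 → [7, 5, 12, 20]
buf[2] = buf[0]+buf[0] = 7+7 = 14 → [7, 5, 14, 20]

[7, 5, 14, 20]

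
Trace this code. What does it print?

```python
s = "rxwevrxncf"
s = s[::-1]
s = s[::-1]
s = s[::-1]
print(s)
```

fcnxrvewxr

reverse → 'fcnxrvewxr'
reverse → 'rxwevrxncf'
reverse → 'fcnxrvewxr'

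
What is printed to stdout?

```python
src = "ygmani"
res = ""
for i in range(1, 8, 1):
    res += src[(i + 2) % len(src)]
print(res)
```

aniygma

i=1: add src[3]='a' → 'a'
i=2: add src[4]='n' → 'an'
i=3: add src[5]='i' → 'ani'
i=4: add src[0]='y' → 'aniy'
i=5: add src[1]='g' → 'aniyg'
i=6: add src[2]='m' → 'aniygm'
i=7: add src[3]='a' → 'aniygma'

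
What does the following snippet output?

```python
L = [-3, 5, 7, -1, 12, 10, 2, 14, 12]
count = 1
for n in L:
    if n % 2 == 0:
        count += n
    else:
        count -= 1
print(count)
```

n=-3: not even, count = 1-1 = 0
n=5: not even, count = 0-1 = -1
n=7: not even, count = (-1)-1 = -2
n=-1: not even, count = (-2)-1 = -3
n=12: even, count = (-3)+12 = 9
n=10: even, count = 9+10 = 19
n=2: even, count = 19+2 = 21
n=14: even, count = 21+14 = 35
n=12: even, count = 35+12 = 47

47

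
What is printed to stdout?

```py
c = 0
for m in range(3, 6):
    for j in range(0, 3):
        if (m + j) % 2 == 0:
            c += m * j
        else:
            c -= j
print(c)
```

m=3,j=0: odd sum, c = 0-0 = 0
m=3,j=1: even sum, c = 0+3 = 3
m=3,j=2: odd sum, c = 3-2 = 1
m=4,j=0: even sum, c = 1+0 = 1
m=4,j=1: odd sum, c = 1-1 = 0
m=4,j=2: even sum, c = 0+8 = 8
m=5,j=0: odd sum, c = 8-0 = 8
m=5,j=1: even sum, c = 8+5 = 13
m=5,j=2: odd sum, c = 13-2 = 11

11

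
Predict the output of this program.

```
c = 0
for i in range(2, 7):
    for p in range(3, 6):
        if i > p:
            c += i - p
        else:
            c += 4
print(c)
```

i=2,p=3: not 2>3, c = 0+4 = 4
i=2,p=4: not 2>4, c = 4+4 = 8
i=2,p=5: not 2>5, c = 8+4 = 12
i=3,p=3: not 3>3, c = 12+4 = 16
i=3,p=4: not 3>4, c = 16+4 = 20
i=3,p=5: not 3>5, c = 20+4 = 24
i=4,p=3: 4>3, c = 24+1 = 25
i=4,p=4: not 4>4, c = 25+4 = 29
i=4,p=5: not 4>5, c = 29+4 = 33
i=5,p=3: 5>3, c = 33+2 = 35
i=5,p=4: 5>4, c = 35+1 = 36
i=5,p=5: not 5>5, c = 36+4 = 40
i=6,p=3: 6>3, c = 40+3 = 43
i=6,p=4: 6>4, c = 43+2 = 45
i=6,p=5: 6>5, c = 45+1 = 46

46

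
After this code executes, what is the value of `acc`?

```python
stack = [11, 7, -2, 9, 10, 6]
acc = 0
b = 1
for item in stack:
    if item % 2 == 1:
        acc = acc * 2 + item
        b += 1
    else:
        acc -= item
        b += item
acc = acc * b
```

990

item=11: odd, acc = 0*2+11 = 11; b=2
item=7: odd, acc = 11*2+7 = 29; b=3
item=-2: not odd, acc = 29-(-2) = 31; b=1
item=9: odd, acc = 31*2+9 = 71; b=2
item=10: not odd, acc = 71-10 = 61; b=12
item=6: not odd, acc = 61-6 = 55; b=18
acc*b = 55*18 = 990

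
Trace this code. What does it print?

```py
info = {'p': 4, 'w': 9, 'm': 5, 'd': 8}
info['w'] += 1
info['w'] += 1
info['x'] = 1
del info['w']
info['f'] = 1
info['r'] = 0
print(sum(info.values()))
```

info['w'] = 9+1 = 10 → {'p': 4, 'w': 10, 'm': 5, 'd': 8}
info['w'] = 10+1 = 11 → {'p': 4, 'w': 11, 'm': 5, 'd': 8}
info['x'] = 1 → {'p': 4, 'w': 11, 'm': 5, 'd': 8, 'x': 1}
del 'w' → {'p': 4, 'm': 5, 'd': 8, 'x': 1}
info['f'] = 1 → {'p': 4, 'm': 5, 'd': 8, 'x': 1, 'f': 1}
info['r'] = 0 → {'p': 4, 'm': 5, 'd': 8, 'x': 1, 'f': 1, 'r': 0}
sum of values = 19

19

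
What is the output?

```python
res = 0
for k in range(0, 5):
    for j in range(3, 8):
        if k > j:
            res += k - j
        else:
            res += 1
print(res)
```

25

k=0,j=3: not 0>3, res = 0+1 = 1
k=0,j=4: not 0>4, res = 1+1 = 2
k=0,j=5: not 0>5, res = 2+1 = 3
k=0,j=6: not 0>6, res = 3+1 = 4
k=0,j=7: not 0>7, res = 4+1 = 5
k=1,j=3: not 1>3, res = 5+1 = 6
k=1,j=4: not 1>4, res = 6+1 = 7
k=1,j=5: not 1>5, res = 7+1 = 8
k=1,j=6: not 1>6, res = 8+1 = 9
k=1,j=7: not 1>7, res = 9+1 = 10
k=2,j=3: not 2>3, res = 10+1 = 11
k=2,j=4: not 2>4, res = 11+1 = 12
k=2,j=5: not 2>5, res = 12+1 = 13
k=2,j=6: not 2>6, res = 13+1 = 14
k=2,j=7: not 2>7, res = 14+1 = 15
k=3,j=3: not 3>3, res = 15+1 = 16
k=3,j=4: not 3>4, res = 16+1 = 17
k=3,j=5: not 3>5, res = 17+1 = 18
k=3,j=6: not 3>6, res = 18+1 = 19
k=3,j=7: not 3>7, res = 19+1 = 20
k=4,j=3: 4>3, res = 20+1 = 21
k=4,j=4: not 4>4, res = 21+1 = 22
k=4,j=5: not 4>5, res = 22+1 = 23
k=4,j=6: not 4>6, res = 23+1 = 24
k=4,j=7: not 4>7, res = 24+1 = 25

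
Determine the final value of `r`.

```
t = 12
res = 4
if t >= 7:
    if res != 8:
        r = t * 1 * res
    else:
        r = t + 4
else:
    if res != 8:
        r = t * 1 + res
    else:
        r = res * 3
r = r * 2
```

t=12, res=4
t >= 7 is True; res != 8 is True
→ r = t * 1 * res = 48
r = 48*2 = 96

96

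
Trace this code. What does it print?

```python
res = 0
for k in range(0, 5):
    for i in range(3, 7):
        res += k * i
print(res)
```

k=0,i=3: res = 0+0 = 0
k=0,i=4: res = 0+0 = 0
k=0,i=5: res = 0+0 = 0
k=0,i=6: res = 0+0 = 0
k=1,i=3: res = 0+3 = 3
k=1,i=4: res = 3+4 = 7
k=1,i=5: res = 7+5 = 12
k=1,i=6: res = 12+6 = 18
k=2,i=3: res = 18+6 = 24
k=2,i=4: res = 24+8 = 32
k=2,i=5: res = 32+10 = 42
k=2,i=6: res = 42+12 = 54
k=3,i=3: res = 54+9 = 63
k=3,i=4: res = 63+12 = 75
k=3,i=5: res = 75+15 = 90
k=3,i=6: res = 90+18 = 108
k=4,i=3: res = 108+12 = 120
k=4,i=4: res = 120+16 = 136
k=4,i=5: res = 136+20 = 156
k=4,i=6: res = 156+24 = 180

180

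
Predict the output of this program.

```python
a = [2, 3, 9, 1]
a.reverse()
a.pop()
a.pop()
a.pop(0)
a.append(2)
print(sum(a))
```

11

reverse → [1, 9, 3, 2]
pop() removes 2 → [1, 9, 3]
pop() removes 3 → [1, 9]
pop(0) removes 1 → [9]
append 2 → [9, 2]
sum = 11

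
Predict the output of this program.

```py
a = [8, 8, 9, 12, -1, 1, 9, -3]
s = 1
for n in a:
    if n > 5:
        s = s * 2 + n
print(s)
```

n=8: >5, s = 1*2+8 = 10
n=8: >5, s = 10*2+8 = 28
n=9: >5, s = 28*2+9 = 65
n=12: >5, s = 65*2+12 = 142
n=-1: not >5
n=1: not >5
n=9: >5, s = 142*2+9 = 293
n=-3: not >5

293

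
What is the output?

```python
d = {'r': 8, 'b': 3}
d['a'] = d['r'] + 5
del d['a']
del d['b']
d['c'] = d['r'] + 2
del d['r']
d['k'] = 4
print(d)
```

d['a'] = d['r']+5 = 13 → {'r': 8, 'b': 3, 'a': 13}
del 'a' → {'r': 8, 'b': 3}
del 'b' → {'r': 8}
d['c'] = d['r']+2 = 10 → {'r': 8, 'c': 10}
del 'r' → {'c': 10}
d['k'] = 4 → {'c': 10, 'k': 4}

{'c': 10, 'k': 4}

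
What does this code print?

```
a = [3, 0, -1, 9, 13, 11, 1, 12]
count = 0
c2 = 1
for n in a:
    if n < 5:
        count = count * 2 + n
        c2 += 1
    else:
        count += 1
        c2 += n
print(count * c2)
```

n=3: <5, count = 0*2+3 = 3; c2=2
n=0: <5, count = 3*2+0 = 6; c2=3
n=-1: <5, count = 6*2+(-1) = 11; c2=4
n=9: not <5, count = 11+1 = 12; c2=13
n=13: not <5, count = 12+1 = 13; c2=26
n=11: not <5, count = 13+1 = 14; c2=37
n=1: <5, count = 14*2+1 = 29; c2=38
n=12: not <5, count = 29+1 = 30; c2=50
count*c2 = 30*50 = 1500

1500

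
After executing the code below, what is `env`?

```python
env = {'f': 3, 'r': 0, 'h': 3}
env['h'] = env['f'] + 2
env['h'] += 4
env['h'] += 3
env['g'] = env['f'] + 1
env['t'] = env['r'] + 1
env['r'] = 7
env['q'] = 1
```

{'f': 3, 'r': 7, 'h': 12, 'g': 4, 't': 1, 'q': 1}

env['h'] = env['f']+2 = 5 → {'f': 3, 'r': 0, 'h': 5}
env['h'] = 5+4 = 9 → {'f': 3, 'r': 0, 'h': 9}
env['h'] = 9+3 = 12 → {'f': 3, 'r': 0, 'h': 12}
env['g'] = env['f']+1 = 4 → {'f': 3, 'r': 0, 'h': 12, 'g': 4}
env['t'] = env['r']+1 = 1 → {'f': 3, 'r': 0, 'h': 12, 'g': 4, 't': 1}
env['r'] = 7 → {'f': 3, 'r': 7, 'h': 12, 'g': 4, 't': 1}
env['q'] = 1 → {'f': 3, 'r': 7, 'h': 12, 'g': 4, 't': 1, 'q': 1}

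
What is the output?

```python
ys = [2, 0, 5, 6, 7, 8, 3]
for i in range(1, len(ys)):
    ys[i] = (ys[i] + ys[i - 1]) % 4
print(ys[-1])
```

i=1: ys[1] = (0+2)%4 = 2 → [2, 2, 5, 6, 7, 8, 3]
i=2: ys[2] = (5+2)%4 = 3 → [2, 2, 3, 6, 7, 8, 3]
i=3: ys[3] = (6+3)%4 = 1 → [2, 2, 3, 1, 7, 8, 3]
i=4: ys[4] = (7+1)%4 = 0 → [2, 2, 3, 1, 0, 8, 3]
i=5: ys[5] = (8+0)%4 = 0 → [2, 2, 3, 1, 0, 0, 3]
i=6: ys[6] = (3+0)%4 = 3 → [2, 2, 3, 1, 0, 0, 3]

3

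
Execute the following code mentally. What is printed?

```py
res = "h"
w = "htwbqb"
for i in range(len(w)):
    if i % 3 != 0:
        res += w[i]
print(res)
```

i=0: skip
i=1: add 't' → 'ht'
i=2: add 'w' → 'htw'
i=3: skip
i=4: add 'q' → 'htwq'
i=5: add 'b' → 'htwqb'

htwqb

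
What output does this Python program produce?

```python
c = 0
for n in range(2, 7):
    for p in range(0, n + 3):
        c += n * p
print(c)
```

n=2,p=0: c = 0+0 = 0
n=2,p=1: c = 0+2 = 2
n=2,p=2: c = 2+4 = 6
n=2,p=3: c = 6+6 = 12
n=2,p=4: c = 12+8 = 20
n=3,p=0: c = 20+0 = 20
n=3,p=1: c = 20+3 = 23
n=3,p=2: c = 23+6 = 29
n=3,p=3: c = 29+9 = 38
n=3,p=4: c = 38+12 = 50
n=3,p=5: c = 50+15 = 65
n=4,p=0: c = 65+0 = 65
n=4,p=1: c = 65+4 = 69
n=4,p=2: c = 69+8 = 77
n=4,p=3: c = 77+12 = 89
n=4,p=4: c = 89+16 = 105
n=4,p=5: c = 105+20 = 125
n=4,p=6: c = 125+24 = 149
n=5,p=0: c = 149+0 = 149
n=5,p=1: c = 149+5 = 154
n=5,p=2: c = 154+10 = 164
n=5,p=3: c = 164+15 = 179
n=5,p=4: c = 179+20 = 199
n=5,p=5: c = 199+25 = 224
n=5,p=6: c = 224+30 = 254
n=5,p=7: c = 254+35 = 289
n=6,p=0: c = 289+0 = 289
n=6,p=1: c = 289+6 = 295
n=6,p=2: c = 295+12 = 307
n=6,p=3: c = 307+18 = 325
n=6,p=4: c = 325+24 = 349
n=6,p=5: c = 349+30 = 379
n=6,p=6: c = 379+36 = 415
n=6,p=7: c = 415+42 = 457
n=6,p=8: c = 457+48 = 505

505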